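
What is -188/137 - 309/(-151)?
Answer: 13945/20687 ≈ 0.67410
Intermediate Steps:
-188/137 - 309/(-151) = -188*1/137 - 309*(-1/151) = -188/137 + 309/151 = 13945/20687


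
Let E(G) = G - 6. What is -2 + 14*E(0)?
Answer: -86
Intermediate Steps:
E(G) = -6 + G
-2 + 14*E(0) = -2 + 14*(-6 + 0) = -2 + 14*(-6) = -2 - 84 = -86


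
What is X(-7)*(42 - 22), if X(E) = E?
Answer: -140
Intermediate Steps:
X(-7)*(42 - 22) = -7*(42 - 22) = -7*20 = -140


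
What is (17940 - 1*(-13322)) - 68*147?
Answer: 21266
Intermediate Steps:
(17940 - 1*(-13322)) - 68*147 = (17940 + 13322) - 1*9996 = 31262 - 9996 = 21266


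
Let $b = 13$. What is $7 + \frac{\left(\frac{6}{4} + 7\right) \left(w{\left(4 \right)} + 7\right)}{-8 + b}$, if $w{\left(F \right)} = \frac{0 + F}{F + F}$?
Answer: $\frac{79}{4} \approx 19.75$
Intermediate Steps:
$w{\left(F \right)} = \frac{1}{2}$ ($w{\left(F \right)} = \frac{F}{2 F} = F \frac{1}{2 F} = \frac{1}{2}$)
$7 + \frac{\left(\frac{6}{4} + 7\right) \left(w{\left(4 \right)} + 7\right)}{-8 + b} = 7 + \frac{\left(\frac{6}{4} + 7\right) \left(\frac{1}{2} + 7\right)}{-8 + 13} = 7 + \frac{\left(6 \cdot \frac{1}{4} + 7\right) \frac{15}{2}}{5} = 7 + \left(\frac{3}{2} + 7\right) \frac{15}{2} \cdot \frac{1}{5} = 7 + \frac{17}{2} \cdot \frac{15}{2} \cdot \frac{1}{5} = 7 + \frac{255}{4} \cdot \frac{1}{5} = 7 + \frac{51}{4} = \frac{79}{4}$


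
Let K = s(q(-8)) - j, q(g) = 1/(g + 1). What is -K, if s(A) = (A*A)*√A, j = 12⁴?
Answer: 20736 - I*√7/343 ≈ 20736.0 - 0.0077136*I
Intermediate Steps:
j = 20736
q(g) = 1/(1 + g)
s(A) = A^(5/2) (s(A) = A²*√A = A^(5/2))
K = -20736 + I*√7/343 (K = (1/(1 - 8))^(5/2) - 1*20736 = (1/(-7))^(5/2) - 20736 = (-⅐)^(5/2) - 20736 = I*√7/343 - 20736 = -20736 + I*√7/343 ≈ -20736.0 + 0.0077136*I)
-K = -(-20736 + I*√7/343) = 20736 - I*√7/343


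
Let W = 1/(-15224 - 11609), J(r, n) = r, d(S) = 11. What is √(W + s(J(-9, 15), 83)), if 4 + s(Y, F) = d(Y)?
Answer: 3*√560004710/26833 ≈ 2.6457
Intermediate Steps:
s(Y, F) = 7 (s(Y, F) = -4 + 11 = 7)
W = -1/26833 (W = 1/(-26833) = -1/26833 ≈ -3.7268e-5)
√(W + s(J(-9, 15), 83)) = √(-1/26833 + 7) = √(187830/26833) = 3*√560004710/26833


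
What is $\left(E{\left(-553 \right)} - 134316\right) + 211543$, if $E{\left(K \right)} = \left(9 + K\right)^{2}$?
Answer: $373163$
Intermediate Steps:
$\left(E{\left(-553 \right)} - 134316\right) + 211543 = \left(\left(9 - 553\right)^{2} - 134316\right) + 211543 = \left(\left(-544\right)^{2} - 134316\right) + 211543 = \left(295936 - 134316\right) + 211543 = 161620 + 211543 = 373163$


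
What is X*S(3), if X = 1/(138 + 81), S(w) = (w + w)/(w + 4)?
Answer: 2/511 ≈ 0.0039139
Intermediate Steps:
S(w) = 2*w/(4 + w) (S(w) = (2*w)/(4 + w) = 2*w/(4 + w))
X = 1/219 ≈ 0.0045662
X*S(3) = (2*3/(4 + 3))/219 = (2*3/7)/219 = (2*3*(1/7))/219 = (1/219)*(6/7) = 2/511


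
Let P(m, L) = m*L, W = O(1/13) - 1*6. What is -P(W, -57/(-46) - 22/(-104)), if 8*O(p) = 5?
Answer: 74605/9568 ≈ 7.7973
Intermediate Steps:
O(p) = 5/8 (O(p) = (⅛)*5 = 5/8)
W = -43/8 (W = 5/8 - 1*6 = 5/8 - 6 = -43/8 ≈ -5.3750)
P(m, L) = L*m
-P(W, -57/(-46) - 22/(-104)) = -(-57/(-46) - 22/(-104))*(-43)/8 = -(-57*(-1/46) - 22*(-1/104))*(-43)/8 = -(57/46 + 11/52)*(-43)/8 = -1735*(-43)/(1196*8) = -1*(-74605/9568) = 74605/9568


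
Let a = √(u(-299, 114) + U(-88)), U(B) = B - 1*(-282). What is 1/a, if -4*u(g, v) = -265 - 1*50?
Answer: 2*√1091/1091 ≈ 0.060551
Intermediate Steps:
u(g, v) = 315/4 (u(g, v) = -(-265 - 1*50)/4 = -(-265 - 50)/4 = -¼*(-315) = 315/4)
U(B) = 282 + B (U(B) = B + 282 = 282 + B)
a = √1091/2 (a = √(315/4 + (282 - 88)) = √(315/4 + 194) = √(1091/4) = √1091/2 ≈ 16.515)
1/a = 1/(√1091/2) = 2*√1091/1091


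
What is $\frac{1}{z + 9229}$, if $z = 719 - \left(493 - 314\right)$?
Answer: $\frac{1}{9769} \approx 0.00010236$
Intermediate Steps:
$z = 540$ ($z = 719 - \left(493 - 314\right) = 719 - 179 = 540$)
$\frac{1}{z + 9229} = \frac{1}{540 + 9229} = \frac{1}{9769}$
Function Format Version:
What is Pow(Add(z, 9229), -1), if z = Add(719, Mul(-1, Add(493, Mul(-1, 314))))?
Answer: Rational(1, 9769) ≈ 0.00010236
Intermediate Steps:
z = 540 (z = Add(719, Mul(-1, Add(493, -314))) = Add(719, Mul(-1, 179)) = Add(719, -179) = 540)
Pow(Add(z, 9229), -1) = Pow(Add(540, 9229), -1) = Pow(9769, -1) = Rational(1, 9769)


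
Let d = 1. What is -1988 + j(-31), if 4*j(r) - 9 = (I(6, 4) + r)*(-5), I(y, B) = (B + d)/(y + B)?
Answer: -15581/8 ≈ -1947.6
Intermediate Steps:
I(y, B) = (1 + B)/(B + y) (I(y, B) = (B + 1)/(y + B) = (1 + B)/(B + y))
j(r) = 13/8 - 5*r/4 (j(r) = 9/4 + (((1 + 4)/(4 + 6) + r)*(-5))/4 = 9/4 + ((5/10 + r)*(-5))/4 = 9/4 + (((1/10)*5 + r)*(-5))/4 = 9/4 + ((1/2 + r)*(-5))/4 = 9/4 + (-5/2 - 5*r)/4 = 9/4 + (-5/8 - 5*r/4) = 13/8 - 5*r/4)
-1988 + j(-31) = -1988 + (13/8 - 5/4*(-31)) = -1988 + (13/8 + 155/4) = -1988 + 323/8 = -15581/8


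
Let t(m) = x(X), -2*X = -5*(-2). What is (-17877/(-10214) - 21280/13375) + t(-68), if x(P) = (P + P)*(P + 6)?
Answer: -268874309/27322450 ≈ -9.8408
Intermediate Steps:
X = -5 (X = -(-5)*(-2)/2 = -½*10 = -5)
x(P) = 2*P*(6 + P) (x(P) = (2*P)*(6 + P) = 2*P*(6 + P))
t(m) = -10 (t(m) = 2*(-5)*(6 - 5) = 2*(-5)*1 = -10)
(-17877/(-10214) - 21280/13375) + t(-68) = (-17877/(-10214) - 21280/13375) - 10 = (-17877*(-1/10214) - 21280*1/13375) - 10 = (17877/10214 - 4256/2675) - 10 = 4350191/27322450 - 10 = -268874309/27322450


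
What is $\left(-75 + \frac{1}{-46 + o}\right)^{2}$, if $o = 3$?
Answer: $\frac{10407076}{1849} \approx 5628.5$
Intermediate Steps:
$\left(-75 + \frac{1}{-46 + o}\right)^{2} = \left(-75 + \frac{1}{-46 + 3}\right)^{2} = \left(-75 + \frac{1}{-43}\right)^{2} = \left(-75 - \frac{1}{43}\right)^{2} = \left(- \frac{3226}{43}\right)^{2} = \frac{10407076}{1849}$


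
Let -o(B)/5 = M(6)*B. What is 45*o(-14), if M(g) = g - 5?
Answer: 3150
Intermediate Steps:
M(g) = -5 + g
o(B) = -5*B (o(B) = -5*(-5 + 6)*B = -5*B)
45*o(-14) = 45*(-5*(-14)) = 45*70 = 3150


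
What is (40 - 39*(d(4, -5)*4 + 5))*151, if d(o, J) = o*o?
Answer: -400301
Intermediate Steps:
d(o, J) = o**2
(40 - 39*(d(4, -5)*4 + 5))*151 = (40 - 39*(4**2*4 + 5))*151 = (40 - 39*(16*4 + 5))*151 = (40 - 39*(64 + 5))*151 = (40 - 39*69)*151 = (40 - 2691)*151 = -2651*151 = -400301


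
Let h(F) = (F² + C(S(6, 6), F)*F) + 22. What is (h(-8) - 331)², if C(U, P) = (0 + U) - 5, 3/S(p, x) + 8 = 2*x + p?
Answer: 1075369/25 ≈ 43015.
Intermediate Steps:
S(p, x) = 3/(-8 + p + 2*x) (S(p, x) = 3/(-8 + (2*x + p)) = 3/(-8 + (p + 2*x)) = 3/(-8 + p + 2*x))
C(U, P) = -5 + U (C(U, P) = U - 5 = -5 + U)
h(F) = 22 + F² - 47*F/10 (h(F) = (F² + (-5 + 3/(-8 + 6 + 2*6))*F) + 22 = (F² + (-5 + 3/(-8 + 6 + 12))*F) + 22 = (F² + (-5 + 3/10)*F) + 22 = (F² - 47*F/10) + 22 = 22 + F² - 47*F/10)
(h(-8) - 331)² = ((22 + (-8)² - 47/10*(-8)) - 331)² = ((22 + 64 + 188/5) - 331)² = (618/5 - 331)² = (-1037/5)² = 1075369/25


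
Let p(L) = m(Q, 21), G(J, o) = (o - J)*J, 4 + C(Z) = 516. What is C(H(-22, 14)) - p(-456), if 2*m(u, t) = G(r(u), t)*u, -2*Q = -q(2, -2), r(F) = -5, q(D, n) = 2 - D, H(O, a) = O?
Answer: 512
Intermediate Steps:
C(Z) = 512 (C(Z) = -4 + 516 = 512)
Q = 0 (Q = -(-1)*(2 - 1*2)/2 = -(-1)*(2 - 2)/2 = -(-1)*0/2 = -1/2*0 = 0)
G(J, o) = J*(o - J)
m(u, t) = u*(-25 - 5*t)/2 (m(u, t) = ((-5*(t - 1*(-5)))*u)/2 = ((-5*(t + 5))*u)/2 = ((-5*(5 + t))*u)/2 = ((-25 - 5*t)*u)/2 = (u*(-25 - 5*t))/2 = u*(-25 - 5*t)/2)
p(L) = 0 (p(L) = -5/2*0*(5 + 21) = -5/2*0*26 = 0)
C(H(-22, 14)) - p(-456) = 512 - 1*0 = 512 + 0 = 512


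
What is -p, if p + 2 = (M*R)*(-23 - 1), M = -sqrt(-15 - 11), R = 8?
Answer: 2 - 192*I*sqrt(26) ≈ 2.0 - 979.01*I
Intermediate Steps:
M = -I*sqrt(26) (M = -sqrt(-26) = -I*sqrt(26) ≈ -5.099*I)
p = -2 + 192*I*sqrt(26) (p = -2 + (-I*sqrt(26)*8)*(-23 - 1) = -2 - 8*I*sqrt(26)*(-24) = -2 + 192*I*sqrt(26) ≈ -2.0 + 979.01*I)
-p = -(-2 + 192*I*sqrt(26)) = 2 - 192*I*sqrt(26)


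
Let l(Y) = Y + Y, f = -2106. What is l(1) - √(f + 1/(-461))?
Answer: 2 - I*√447569687/461 ≈ 2.0 - 45.891*I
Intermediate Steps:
l(Y) = 2*Y
l(1) - √(f + 1/(-461)) = 2*1 - √(-2106 + 1/(-461)) = 2 - √(-2106 - 1/461) = 2 - √(-970867/461) = 2 - I*√447569687/461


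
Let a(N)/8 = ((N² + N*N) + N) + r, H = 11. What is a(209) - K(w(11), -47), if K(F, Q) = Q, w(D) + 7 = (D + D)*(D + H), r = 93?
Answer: 701359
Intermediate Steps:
w(D) = -7 + 2*D*(11 + D) (w(D) = -7 + (D + D)*(D + 11) = -7 + (2*D)*(11 + D) = -7 + 2*D*(11 + D))
a(N) = 744 + 8*N + 16*N² (a(N) = 8*(((N² + N*N) + N) + 93) = 8*(((N² + N²) + N) + 93) = 8*((2*N² + N) + 93) = 8*((N + 2*N²) + 93) = 8*(93 + N + 2*N²) = 744 + 8*N + 16*N²)
a(209) - K(w(11), -47) = (744 + 8*209 + 16*209²) - 1*(-47) = (744 + 1672 + 16*43681) + 47 = (744 + 1672 + 698896) + 47 = 701312 + 47 = 701359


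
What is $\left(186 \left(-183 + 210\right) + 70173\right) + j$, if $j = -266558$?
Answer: $-191363$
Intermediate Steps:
$\left(186 \left(-183 + 210\right) + 70173\right) + j = \left(186 \left(-183 + 210\right) + 70173\right) - 266558 = \left(186 \cdot 27 + 70173\right) - 266558 = \left(5022 + 70173\right) - 266558 = 75195 - 266558 = -191363$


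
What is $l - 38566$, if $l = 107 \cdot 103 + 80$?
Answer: $-27465$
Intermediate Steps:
$l = 11101$ ($l = 11021 + 80 = 11101$)
$l - 38566 = 11101 - 38566 = -27465$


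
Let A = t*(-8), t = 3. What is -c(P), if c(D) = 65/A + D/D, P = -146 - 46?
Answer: 41/24 ≈ 1.7083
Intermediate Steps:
A = -24 (A = 3*(-8) = -24)
P = -192
c(D) = -41/24 (c(D) = 65/(-24) + D/D = 65*(-1/24) + 1 = -65/24 + 1 = -41/24)
-c(P) = -1*(-41/24) = 41/24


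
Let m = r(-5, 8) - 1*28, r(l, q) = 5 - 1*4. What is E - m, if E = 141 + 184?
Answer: 352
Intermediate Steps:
r(l, q) = 1 (r(l, q) = 5 - 4 = 1)
E = 325
m = -27 (m = 1 - 1*28 = 1 - 28 = -27)
E - m = 325 - 1*(-27) = 325 + 27 = 352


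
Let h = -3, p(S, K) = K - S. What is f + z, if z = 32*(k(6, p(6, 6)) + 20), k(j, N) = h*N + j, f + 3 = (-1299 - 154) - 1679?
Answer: -2303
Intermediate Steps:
f = -3135 (f = -3 + ((-1299 - 154) - 1679) = -3 + (-1453 - 1679) = -3 - 3132 = -3135)
k(j, N) = j - 3*N (k(j, N) = -3*N + j = j - 3*N)
z = 832 (z = 32*((6 - 3*(6 - 1*6)) + 20) = 32*((6 - 3*(6 - 6)) + 20) = 32*((6 - 3*0) + 20) = 32*((6 + 0) + 20) = 32*(6 + 20) = 32*26 = 832)
f + z = -3135 + 832 = -2303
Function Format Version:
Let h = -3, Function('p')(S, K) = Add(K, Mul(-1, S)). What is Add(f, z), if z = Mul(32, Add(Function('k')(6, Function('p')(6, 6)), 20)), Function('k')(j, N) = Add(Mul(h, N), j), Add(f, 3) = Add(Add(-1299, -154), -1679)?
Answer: -2303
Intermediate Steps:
f = -3135 (f = Add(-3, Add(Add(-1299, -154), -1679)) = Add(-3, Add(-1453, -1679)) = Add(-3, -3132) = -3135)
Function('k')(j, N) = Add(j, Mul(-3, N)) (Function('k')(j, N) = Add(Mul(-3, N), j) = Add(j, Mul(-3, N)))
z = 832 (z = Mul(32, Add(Add(6, Mul(-3, Add(6, Mul(-1, 6)))), 20)) = Mul(32, Add(Add(6, Mul(-3, Add(6, -6))), 20)) = Mul(32, Add(Add(6, Mul(-3, 0)), 20)) = Mul(32, Add(Add(6, 0), 20)) = Mul(32, Add(6, 20)) = Mul(32, 26) = 832)
Add(f, z) = Add(-3135, 832) = -2303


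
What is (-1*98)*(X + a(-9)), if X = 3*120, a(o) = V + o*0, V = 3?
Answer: -35574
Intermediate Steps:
a(o) = 3 (a(o) = 3 + o*0 = 3 + 0 = 3)
X = 360
(-1*98)*(X + a(-9)) = (-1*98)*(360 + 3) = -98*363 = -35574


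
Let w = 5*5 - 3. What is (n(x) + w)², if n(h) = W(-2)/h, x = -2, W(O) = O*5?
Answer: 729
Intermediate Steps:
W(O) = 5*O
n(h) = -10/h (n(h) = (5*(-2))/h = -10/h)
w = 22 (w = 25 - 3 = 22)
(n(x) + w)² = (-10/(-2) + 22)² = (-10*(-½) + 22)² = (5 + 22)² = 27² = 729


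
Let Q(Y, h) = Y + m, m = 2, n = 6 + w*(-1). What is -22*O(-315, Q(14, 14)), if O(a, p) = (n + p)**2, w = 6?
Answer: -5632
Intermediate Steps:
n = 0 (n = 6 + 6*(-1) = 6 - 6 = 0)
Q(Y, h) = 2 + Y (Q(Y, h) = Y + 2 = 2 + Y)
O(a, p) = p**2 (O(a, p) = (0 + p)**2 = p**2)
-22*O(-315, Q(14, 14)) = -22*(2 + 14)**2 = -22*16**2 = -22*256 = -5632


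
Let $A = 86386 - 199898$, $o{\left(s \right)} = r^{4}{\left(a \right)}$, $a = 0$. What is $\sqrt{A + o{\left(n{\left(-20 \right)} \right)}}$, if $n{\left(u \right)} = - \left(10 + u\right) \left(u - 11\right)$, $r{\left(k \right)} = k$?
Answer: $2 i \sqrt{28378} \approx 336.92 i$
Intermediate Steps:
$n{\left(u \right)} = - \left(-11 + u\right) \left(10 + u\right)$ ($n{\left(u \right)} = - \left(10 + u\right) \left(-11 + u\right) = - \left(-11 + u\right) \left(10 + u\right)$)
$o{\left(s \right)} = 0$ ($o{\left(s \right)} = 0^{4} = 0$)
$A = -113512$ ($A = 86386 - 199898 = -113512$)
$\sqrt{A + o{\left(n{\left(-20 \right)} \right)}} = \sqrt{-113512 + 0} = \sqrt{-113512} = 2 i \sqrt{28378}$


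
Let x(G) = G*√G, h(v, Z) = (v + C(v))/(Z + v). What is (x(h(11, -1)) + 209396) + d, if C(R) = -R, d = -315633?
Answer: -106237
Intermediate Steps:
h(v, Z) = 0 (h(v, Z) = (v - v)/(Z + v) = 0/(Z + v) = 0)
x(G) = G^(3/2)
(x(h(11, -1)) + 209396) + d = (0^(3/2) + 209396) - 315633 = (0 + 209396) - 315633 = 209396 - 315633 = -106237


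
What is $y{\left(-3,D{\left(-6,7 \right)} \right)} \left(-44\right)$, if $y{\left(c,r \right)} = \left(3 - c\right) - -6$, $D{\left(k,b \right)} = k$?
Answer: $-528$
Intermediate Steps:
$y{\left(c,r \right)} = 9 - c$ ($y{\left(c,r \right)} = \left(3 - c\right) + 6 = 9 - c$)
$y{\left(-3,D{\left(-6,7 \right)} \right)} \left(-44\right) = \left(9 - -3\right) \left(-44\right) = \left(9 + 3\right) \left(-44\right) = 12 \left(-44\right) = -528$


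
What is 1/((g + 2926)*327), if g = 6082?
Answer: 1/2945616 ≈ 3.3949e-7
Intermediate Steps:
1/((g + 2926)*327) = 1/((6082 + 2926)*327) = (1/327)/9008 = (1/9008)*(1/327) = 1/2945616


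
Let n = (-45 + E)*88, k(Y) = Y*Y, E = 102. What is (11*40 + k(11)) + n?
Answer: 5577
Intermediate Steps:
k(Y) = Y**2
n = 5016 (n = (-45 + 102)*88 = 57*88 = 5016)
(11*40 + k(11)) + n = (11*40 + 11**2) + 5016 = (440 + 121) + 5016 = 561 + 5016 = 5577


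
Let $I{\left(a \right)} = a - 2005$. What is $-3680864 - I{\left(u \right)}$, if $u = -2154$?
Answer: $-3676705$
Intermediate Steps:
$I{\left(a \right)} = -2005 + a$
$-3680864 - I{\left(u \right)} = -3680864 - \left(-2005 - 2154\right) = -3680864 - -4159 = -3680864 + 4159 = -3676705$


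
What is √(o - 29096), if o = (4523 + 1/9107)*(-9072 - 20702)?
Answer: 2*I*√2792854344871255/9107 ≈ 11606.0*I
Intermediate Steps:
o = -1226419702588/9107 (o = (4523 + 1/9107)*(-29774) = (41190962/9107)*(-29774) = -1226419702588/9107 ≈ -1.3467e+8)
√(o - 29096) = √(-1226419702588/9107 - 29096) = √(-1226684679860/9107) = 2*I*√2792854344871255/9107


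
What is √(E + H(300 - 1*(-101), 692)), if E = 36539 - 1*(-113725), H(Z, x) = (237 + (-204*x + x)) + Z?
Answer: √10426 ≈ 102.11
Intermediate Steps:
H(Z, x) = 237 + Z - 203*x (H(Z, x) = (237 - 203*x) + Z = 237 + Z - 203*x)
E = 150264 (E = 36539 + 113725 = 150264)
√(E + H(300 - 1*(-101), 692)) = √(150264 + (237 + (300 - 1*(-101)) - 203*692)) = √(150264 + (237 + (300 + 101) - 140476)) = √(150264 + (237 + 401 - 140476)) = √(150264 - 139838) = √10426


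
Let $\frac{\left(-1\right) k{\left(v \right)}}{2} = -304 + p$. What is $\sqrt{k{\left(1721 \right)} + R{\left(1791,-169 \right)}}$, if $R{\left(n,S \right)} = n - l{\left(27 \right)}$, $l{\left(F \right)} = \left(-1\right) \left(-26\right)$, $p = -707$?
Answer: $\sqrt{3787} \approx 61.539$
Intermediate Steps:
$l{\left(F \right)} = 26$
$R{\left(n,S \right)} = -26 + n$ ($R{\left(n,S \right)} = n - 26 = -26 + n$)
$k{\left(v \right)} = 2022$ ($k{\left(v \right)} = - 2 \left(-304 - 707\right) = \left(-2\right) \left(-1011\right) = 2022$)
$\sqrt{k{\left(1721 \right)} + R{\left(1791,-169 \right)}} = \sqrt{2022 + \left(-26 + 1791\right)} = \sqrt{2022 + 1765} = \sqrt{3787}$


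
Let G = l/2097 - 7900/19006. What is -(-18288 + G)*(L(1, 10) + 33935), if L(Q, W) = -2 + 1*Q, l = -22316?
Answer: 12374365446406204/19927791 ≈ 6.2096e+8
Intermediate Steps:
L(Q, W) = -2 + Q
G = -220352098/19927791 (G = -22316/2097 - 7900/19006 = -22316*1/2097 - 7900*1/19006 = -22316/2097 - 3950/9503 = -220352098/19927791 ≈ -11.058)
-(-18288 + G)*(L(1, 10) + 33935) = -(-18288 - 220352098/19927791)*((-2 + 1) + 33935) = -(-364659793906)*(-1 + 33935)/19927791 = -(-364659793906)*33934/19927791 = -1*(-12374365446406204/19927791) = 12374365446406204/19927791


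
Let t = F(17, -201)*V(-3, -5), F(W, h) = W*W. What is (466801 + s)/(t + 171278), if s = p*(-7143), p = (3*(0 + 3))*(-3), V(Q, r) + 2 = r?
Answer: 659662/169255 ≈ 3.8974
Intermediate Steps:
F(W, h) = W**2
V(Q, r) = -2 + r
t = -2023 (t = 17**2*(-2 - 5) = 289*(-7) = -2023)
p = -27 (p = (3*3)*(-3) = 9*(-3) = -27)
s = 192861 (s = -27*(-7143) = 192861)
(466801 + s)/(t + 171278) = (466801 + 192861)/(-2023 + 171278) = 659662/169255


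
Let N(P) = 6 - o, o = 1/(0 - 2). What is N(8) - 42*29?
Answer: -2423/2 ≈ -1211.5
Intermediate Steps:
o = -½ (o = 1/(-2) = -½ ≈ -0.50000)
N(P) = 13/2 (N(P) = 6 - 1*(-½) = 6 + ½ = 13/2)
N(8) - 42*29 = 13/2 - 42*29 = 13/2 - 1218 = -2423/2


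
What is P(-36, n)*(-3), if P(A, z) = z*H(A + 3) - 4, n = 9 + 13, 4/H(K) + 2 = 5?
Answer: -76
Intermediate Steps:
H(K) = 4/3 (H(K) = 4/(-2 + 5) = 4/3)
n = 22
P(A, z) = -4 + 4*z/3 (P(A, z) = z*(4/3) - 4 = 4*z/3 - 4 = -4 + 4*z/3)
P(-36, n)*(-3) = (-4 + (4/3)*22)*(-3) = (-4 + 88/3)*(-3) = (76/3)*(-3) = -76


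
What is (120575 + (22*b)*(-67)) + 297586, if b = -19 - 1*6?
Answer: 455011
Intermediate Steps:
b = -25 (b = -19 - 6 = -25)
(120575 + (22*b)*(-67)) + 297586 = (120575 + (22*(-25))*(-67)) + 297586 = (120575 - 550*(-67)) + 297586 = (120575 + 36850) + 297586 = 157425 + 297586 = 455011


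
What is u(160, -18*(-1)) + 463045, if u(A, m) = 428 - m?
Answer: 463455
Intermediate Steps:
u(160, -18*(-1)) + 463045 = (428 - (-18)*(-1)) + 463045 = (428 - 1*18) + 463045 = (428 - 18) + 463045 = 410 + 463045 = 463455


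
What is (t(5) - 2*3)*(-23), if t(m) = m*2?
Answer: -92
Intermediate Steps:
t(m) = 2*m
(t(5) - 2*3)*(-23) = (2*5 - 2*3)*(-23) = (10 - 6)*(-23) = 4*(-23) = -92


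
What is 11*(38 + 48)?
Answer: 946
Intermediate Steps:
11*(38 + 48) = 11*86 = 946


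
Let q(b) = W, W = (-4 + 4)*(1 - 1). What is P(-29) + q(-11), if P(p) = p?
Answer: -29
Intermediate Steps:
W = 0 (W = 0*0 = 0)
q(b) = 0
P(-29) + q(-11) = -29 + 0 = -29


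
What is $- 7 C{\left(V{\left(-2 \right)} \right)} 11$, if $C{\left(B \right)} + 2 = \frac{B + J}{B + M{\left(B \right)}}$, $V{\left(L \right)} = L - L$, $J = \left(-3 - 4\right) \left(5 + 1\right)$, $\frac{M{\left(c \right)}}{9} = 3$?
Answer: $\frac{2464}{9} \approx 273.78$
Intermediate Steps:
$M{\left(c \right)} = 27$ ($M{\left(c \right)} = 9 \cdot 3 = 27$)
$J = -42$ ($J = \left(-7\right) 6 = -42$)
$V{\left(L \right)} = 0$
$C{\left(B \right)} = -2 + \frac{-42 + B}{27 + B}$ ($C{\left(B \right)} = -2 + \frac{B - 42}{B + 27} = -2 + \frac{-42 + B}{27 + B}$)
$- 7 C{\left(V{\left(-2 \right)} \right)} 11 = - 7 \frac{-96 - 0}{27 + 0} \cdot 11 = - 7 \frac{-96 + 0}{27} \cdot 11 = - 7 \cdot \frac{1}{27} \left(-96\right) 11 = \left(-7\right) \left(- \frac{32}{9}\right) 11 = \frac{224}{9} \cdot 11 = \frac{2464}{9}$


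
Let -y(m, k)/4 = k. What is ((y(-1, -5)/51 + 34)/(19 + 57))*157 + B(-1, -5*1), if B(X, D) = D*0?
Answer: 137689/1938 ≈ 71.047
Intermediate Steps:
y(m, k) = -4*k
B(X, D) = 0
((y(-1, -5)/51 + 34)/(19 + 57))*157 + B(-1, -5*1) = ((-4*(-5)/51 + 34)/(19 + 57))*157 + 0 = ((20*(1/51) + 34)/76)*157 + 0 = ((20/51 + 34)*(1/76))*157 + 0 = ((1754/51)*(1/76))*157 + 0 = (877/1938)*157 + 0 = 137689/1938 + 0 = 137689/1938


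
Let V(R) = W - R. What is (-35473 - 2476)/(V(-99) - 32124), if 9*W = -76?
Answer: 341541/288301 ≈ 1.1847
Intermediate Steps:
W = -76/9 (W = (1/9)*(-76) = -76/9 ≈ -8.4444)
V(R) = -76/9 - R
(-35473 - 2476)/(V(-99) - 32124) = (-35473 - 2476)/((-76/9 - 1*(-99)) - 32124) = -37949/((-76/9 + 99) - 32124) = -37949/(815/9 - 32124) = -37949/(-288301/9) = -37949*(-9/288301) = 341541/288301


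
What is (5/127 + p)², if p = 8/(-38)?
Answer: 170569/5822569 ≈ 0.029294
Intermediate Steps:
p = -4/19 (p = 8*(-1/38) = -4/19 ≈ -0.21053)
(5/127 + p)² = (5/127 - 4/19)² = (-413/2413)² = 170569/5822569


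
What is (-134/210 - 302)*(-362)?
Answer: 11503274/105 ≈ 1.0956e+5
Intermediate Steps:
(-134/210 - 302)*(-362) = (-134*1/210 - 302)*(-362) = (-67/105 - 302)*(-362) = -31777/105*(-362) = 11503274/105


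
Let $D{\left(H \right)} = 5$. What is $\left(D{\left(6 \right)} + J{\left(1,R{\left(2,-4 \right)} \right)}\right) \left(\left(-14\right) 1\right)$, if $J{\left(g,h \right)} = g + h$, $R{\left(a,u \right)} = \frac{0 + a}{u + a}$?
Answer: $-70$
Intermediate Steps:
$R{\left(a,u \right)} = \frac{a}{a + u}$
$\left(D{\left(6 \right)} + J{\left(1,R{\left(2,-4 \right)} \right)}\right) \left(\left(-14\right) 1\right) = \left(5 + \left(1 + \frac{2}{2 - 4}\right)\right) \left(\left(-14\right) 1\right) = \left(5 + \left(1 + \frac{2}{-2}\right)\right) \left(-14\right) = \left(5 + \left(1 + 2 \left(- \frac{1}{2}\right)\right)\right) \left(-14\right) = \left(5 + \left(1 - 1\right)\right) \left(-14\right) = \left(5 + 0\right) \left(-14\right) = 5 \left(-14\right) = -70$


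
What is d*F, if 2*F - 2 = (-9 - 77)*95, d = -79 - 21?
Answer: 408400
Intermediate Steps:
d = -100
F = -4084 (F = 1 + ((-9 - 77)*95)/2 = 1 + (-86*95)/2 = 1 + (½)*(-8170) = 1 - 4085 = -4084)
d*F = -100*(-4084) = 408400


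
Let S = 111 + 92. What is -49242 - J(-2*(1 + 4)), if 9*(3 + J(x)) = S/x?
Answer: -4431307/90 ≈ -49237.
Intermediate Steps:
S = 203
J(x) = -3 + 203/(9*x) (J(x) = -3 + (203/x)/9 = -3 + 203/(9*x))
-49242 - J(-2*(1 + 4)) = -49242 - (-3 + 203/(9*((-2*(1 + 4))))) = -49242 - (-3 + 203/(9*((-2*5)))) = -49242 - (-3 + (203/9)/(-10)) = -49242 - (-3 + (203/9)*(-1/10)) = -49242 - (-3 - 203/90) = -49242 - 1*(-473/90) = -49242 + 473/90 = -4431307/90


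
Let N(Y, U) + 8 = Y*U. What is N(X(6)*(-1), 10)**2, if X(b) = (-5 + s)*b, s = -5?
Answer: 350464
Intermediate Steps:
X(b) = -10*b (X(b) = (-5 - 5)*b = -10*b)
N(Y, U) = -8 + U*Y (N(Y, U) = -8 + Y*U = -8 + U*Y)
N(X(6)*(-1), 10)**2 = (-8 + 10*(-10*6*(-1)))**2 = (-8 + 10*(-60*(-1)))**2 = (-8 + 10*60)**2 = (-8 + 600)**2 = 592**2 = 350464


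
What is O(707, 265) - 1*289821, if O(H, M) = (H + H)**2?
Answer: 1709575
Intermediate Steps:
O(H, M) = 4*H**2 (O(H, M) = (2*H)**2 = 4*H**2)
O(707, 265) - 1*289821 = 4*707**2 - 1*289821 = 4*499849 - 289821 = 1999396 - 289821 = 1709575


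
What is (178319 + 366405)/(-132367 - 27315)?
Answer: -272362/79841 ≈ -3.4113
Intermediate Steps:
(178319 + 366405)/(-132367 - 27315) = 544724/(-159682) = 544724*(-1/159682) = -272362/79841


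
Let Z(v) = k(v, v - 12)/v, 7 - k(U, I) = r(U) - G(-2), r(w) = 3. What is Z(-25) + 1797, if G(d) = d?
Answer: 44923/25 ≈ 1796.9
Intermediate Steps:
k(U, I) = 2 (k(U, I) = 7 - (3 - 1*(-2)) = 7 - (3 + 2) = 7 - 1*5 = 7 - 5 = 2)
Z(v) = 2/v
Z(-25) + 1797 = 2/(-25) + 1797 = 2*(-1/25) + 1797 = -2/25 + 1797 = 44923/25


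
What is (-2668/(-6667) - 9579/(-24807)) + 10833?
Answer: 597260388782/55129423 ≈ 10834.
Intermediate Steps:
(-2668/(-6667) - 9579/(-24807)) + 10833 = (-2668*(-1/6667) - 9579*(-1/24807)) + 10833 = (2668/6667 + 3193/8269) + 10833 = 43349423/55129423 + 10833 = 597260388782/55129423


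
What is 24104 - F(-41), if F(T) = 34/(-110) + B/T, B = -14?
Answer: 54354447/2255 ≈ 24104.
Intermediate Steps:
F(T) = -17/55 - 14/T (F(T) = 34/(-110) - 14/T = 34*(-1/110) - 14/T = -17/55 - 14/T)
24104 - F(-41) = 24104 - (-17/55 - 14/(-41)) = 24104 - (-17/55 - 14*(-1/41)) = 24104 - (-17/55 + 14/41) = 24104 - 1*73/2255 = 24104 - 73/2255 = 54354447/2255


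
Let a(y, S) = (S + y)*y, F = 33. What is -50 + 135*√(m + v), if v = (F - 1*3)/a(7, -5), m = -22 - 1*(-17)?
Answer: -50 + 270*I*√35/7 ≈ -50.0 + 228.19*I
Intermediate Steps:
m = -5 (m = -22 + 17 = -5)
a(y, S) = y*(S + y)
v = 15/7 (v = (33 - 1*3)/((7*(-5 + 7))) = (33 - 3)/((7*2)) = 30/14 = 30*(1/14) = 15/7 ≈ 2.1429)
-50 + 135*√(m + v) = -50 + 135*√(-5 + 15/7) = -50 + 135*√(-20/7) = -50 + 135*(2*I*√35/7) = -50 + 270*I*√35/7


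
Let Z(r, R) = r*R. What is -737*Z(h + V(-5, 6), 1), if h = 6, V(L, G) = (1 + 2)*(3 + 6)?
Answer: -24321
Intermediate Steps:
V(L, G) = 27 (V(L, G) = 3*9 = 27)
Z(r, R) = R*r
-737*Z(h + V(-5, 6), 1) = -737*(6 + 27) = -737*33 = -24321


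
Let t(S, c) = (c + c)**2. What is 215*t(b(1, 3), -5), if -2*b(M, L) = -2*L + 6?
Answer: 21500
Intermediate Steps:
b(M, L) = -3 + L (b(M, L) = -(-2*L + 6)/2 = -(6 - 2*L)/2 = -3 + L)
t(S, c) = 4*c**2 (t(S, c) = (2*c)**2 = 4*c**2)
215*t(b(1, 3), -5) = 215*(4*(-5)**2) = 215*(4*25) = 215*100 = 21500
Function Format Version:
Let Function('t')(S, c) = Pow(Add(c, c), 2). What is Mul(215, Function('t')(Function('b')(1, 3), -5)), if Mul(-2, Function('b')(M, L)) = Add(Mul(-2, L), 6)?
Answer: 21500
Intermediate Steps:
Function('b')(M, L) = Add(-3, L) (Function('b')(M, L) = Mul(Rational(-1, 2), Add(Mul(-2, L), 6)) = Mul(Rational(-1, 2), Add(6, Mul(-2, L))) = Add(-3, L))
Function('t')(S, c) = Mul(4, Pow(c, 2)) (Function('t')(S, c) = Pow(Mul(2, c), 2) = Mul(4, Pow(c, 2)))
Mul(215, Function('t')(Function('b')(1, 3), -5)) = Mul(215, Mul(4, Pow(-5, 2))) = Mul(215, Mul(4, 25)) = Mul(215, 100) = 21500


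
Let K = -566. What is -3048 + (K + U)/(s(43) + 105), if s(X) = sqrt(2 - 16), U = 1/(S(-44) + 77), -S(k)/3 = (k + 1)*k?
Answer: 3*(-5688584*sqrt(14) + 598357665*I)/(5599*(sqrt(14) - 105*I)) ≈ -3053.4 + 0.19185*I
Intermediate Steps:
S(k) = -3*k*(1 + k) (S(k) = -3*(k + 1)*k = -3*(1 + k)*k = -3*k*(1 + k))
U = -1/5599 (U = 1/(-3*(-44)*(1 - 44) + 77) = 1/(-3*(-44)*(-43) + 77) = 1/(-5676 + 77) = 1/(-5599) = -1/5599 ≈ -0.00017860)
s(X) = I*sqrt(14) (s(X) = sqrt(-14) = I*sqrt(14))
-3048 + (K + U)/(s(43) + 105) = -3048 + (-566 - 1/5599)/(I*sqrt(14) + 105) = -3048 - 3169035/(5599*(105 + I*sqrt(14)))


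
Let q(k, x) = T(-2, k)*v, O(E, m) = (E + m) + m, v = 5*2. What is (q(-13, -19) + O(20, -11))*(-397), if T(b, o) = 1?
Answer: -3176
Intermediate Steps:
v = 10
O(E, m) = E + 2*m
q(k, x) = 10 (q(k, x) = 1*10 = 10)
(q(-13, -19) + O(20, -11))*(-397) = (10 + (20 + 2*(-11)))*(-397) = (10 + (20 - 22))*(-397) = (10 - 2)*(-397) = 8*(-397) = -3176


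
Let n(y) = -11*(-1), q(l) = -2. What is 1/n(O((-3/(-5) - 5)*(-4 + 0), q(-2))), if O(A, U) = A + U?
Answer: 1/11 ≈ 0.090909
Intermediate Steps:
n(y) = 11
1/n(O((-3/(-5) - 5)*(-4 + 0), q(-2))) = 1/11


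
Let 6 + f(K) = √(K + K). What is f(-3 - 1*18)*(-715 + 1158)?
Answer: -2658 + 443*I*√42 ≈ -2658.0 + 2871.0*I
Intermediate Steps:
f(K) = -6 + √2*√K (f(K) = -6 + √(K + K) = -6 + √(2*K) = -6 + √2*√K)
f(-3 - 1*18)*(-715 + 1158) = (-6 + √2*√(-3 - 1*18))*(-715 + 1158) = (-6 + √2*√(-3 - 18))*443 = (-6 + √2*√(-21))*443 = (-6 + √2*(I*√21))*443 = (-6 + I*√42)*443 = -2658 + 443*I*√42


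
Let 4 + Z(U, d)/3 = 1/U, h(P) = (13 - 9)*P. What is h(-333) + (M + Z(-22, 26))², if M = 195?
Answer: 15539841/484 ≈ 32107.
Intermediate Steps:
h(P) = 4*P
Z(U, d) = -12 + 3/U
h(-333) + (M + Z(-22, 26))² = 4*(-333) + (195 + (-12 + 3/(-22)))² = -1332 + (195 + (-12 + 3*(-1/22)))² = -1332 + (195 + (-12 - 3/22))² = -1332 + (195 - 267/22)² = -1332 + (4023/22)² = -1332 + 16184529/484 = 15539841/484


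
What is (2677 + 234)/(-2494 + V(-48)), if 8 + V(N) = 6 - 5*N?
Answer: -2911/2256 ≈ -1.2903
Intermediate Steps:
V(N) = -2 - 5*N (V(N) = -8 + (6 - 5*N) = -2 - 5*N)
(2677 + 234)/(-2494 + V(-48)) = (2677 + 234)/(-2494 + (-2 - 5*(-48))) = 2911/(-2494 + (-2 + 240)) = 2911/(-2494 + 238) = 2911/(-2256) = 2911*(-1/2256) = -2911/2256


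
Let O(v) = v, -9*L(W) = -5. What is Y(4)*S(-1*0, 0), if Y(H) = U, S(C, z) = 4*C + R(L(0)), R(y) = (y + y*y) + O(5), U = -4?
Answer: -1900/81 ≈ -23.457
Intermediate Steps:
L(W) = 5/9 (L(W) = -1/9*(-5) = 5/9)
R(y) = 5 + y + y**2 (R(y) = (y + y*y) + 5 = (y + y**2) + 5 = 5 + y + y**2)
S(C, z) = 475/81 + 4*C (S(C, z) = 4*C + (5 + 5/9 + (5/9)**2) = 4*C + (5 + 5/9 + 25/81) = 4*C + 475/81 = 475/81 + 4*C)
Y(H) = -4
Y(4)*S(-1*0, 0) = -4*(475/81 + 4*(-1*0)) = -4*(475/81 + 4*0) = -4*(475/81 + 0) = -4*475/81 = -1900/81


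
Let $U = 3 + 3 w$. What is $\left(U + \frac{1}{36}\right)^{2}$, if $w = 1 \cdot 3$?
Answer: $\frac{187489}{1296} \approx 144.67$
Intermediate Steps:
$w = 3$
$U = 12$ ($U = 3 + 3 \cdot 3 = 3 + 9 = 12$)
$\left(U + \frac{1}{36}\right)^{2} = \left(12 + \frac{1}{36}\right)^{2} = \left(\frac{433}{36}\right)^{2} = \frac{187489}{1296}$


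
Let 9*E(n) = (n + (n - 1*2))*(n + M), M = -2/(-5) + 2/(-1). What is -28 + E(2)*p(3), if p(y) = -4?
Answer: -1276/45 ≈ -28.356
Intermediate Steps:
M = -8/5 (M = -2*(-⅕) + 2*(-1) = ⅖ - 2 = -8/5 ≈ -1.6000)
E(n) = (-2 + 2*n)*(-8/5 + n)/9 (E(n) = ((n + (n - 1*2))*(n - 8/5))/9 = ((n + (n - 2))*(-8/5 + n))/9 = ((n + (-2 + n))*(-8/5 + n))/9 = ((-2 + 2*n)*(-8/5 + n))/9 = (-2 + 2*n)*(-8/5 + n)/9)
-28 + E(2)*p(3) = -28 + (16/45 - 26/45*2 + (2/9)*2²)*(-4) = -28 + (16/45 - 52/45 + (2/9)*4)*(-4) = -28 + (16/45 - 52/45 + 8/9)*(-4) = -28 + (4/45)*(-4) = -28 - 16/45 = -1276/45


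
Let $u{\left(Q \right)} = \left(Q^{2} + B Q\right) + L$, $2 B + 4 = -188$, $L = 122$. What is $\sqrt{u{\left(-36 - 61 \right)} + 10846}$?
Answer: $\sqrt{29689} \approx 172.3$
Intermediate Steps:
$B = -96$ ($B = -2 + \frac{1}{2} \left(-188\right) = -2 - 94 = -96$)
$u{\left(Q \right)} = 122 + Q^{2} - 96 Q$ ($u{\left(Q \right)} = \left(Q^{2} - 96 Q\right) + 122 = 122 + Q^{2} - 96 Q$)
$\sqrt{u{\left(-36 - 61 \right)} + 10846} = \sqrt{\left(122 + \left(-36 - 61\right)^{2} - 96 \left(-36 - 61\right)\right) + 10846} = \sqrt{\left(122 + \left(-97\right)^{2} - -9312\right) + 10846} = \sqrt{\left(122 + 9409 + 9312\right) + 10846} = \sqrt{18843 + 10846} = \sqrt{29689}$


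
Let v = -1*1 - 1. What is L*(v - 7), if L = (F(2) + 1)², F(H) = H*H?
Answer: -225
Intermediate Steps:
F(H) = H²
L = 25 (L = (2² + 1)² = (4 + 1)² = 5² = 25)
v = -2 (v = -1 - 1 = -2)
L*(v - 7) = 25*(-2 - 7) = 25*(-9) = -225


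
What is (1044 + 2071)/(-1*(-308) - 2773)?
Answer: -623/493 ≈ -1.2637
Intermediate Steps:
(1044 + 2071)/(-1*(-308) - 2773) = 3115/(308 - 2773) = 3115/(-2465) = 3115*(-1/2465) = -623/493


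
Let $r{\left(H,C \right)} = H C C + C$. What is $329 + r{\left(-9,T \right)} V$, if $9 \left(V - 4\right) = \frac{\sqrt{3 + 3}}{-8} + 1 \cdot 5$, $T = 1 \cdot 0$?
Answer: $329$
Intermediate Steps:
$T = 0$
$r{\left(H,C \right)} = C + H C^{2}$ ($r{\left(H,C \right)} = C H C + C = H C^{2} + C = C + H C^{2}$)
$V = \frac{41}{9} - \frac{\sqrt{6}}{72}$ ($V = 4 + \frac{\frac{\sqrt{3 + 3}}{-8} + 1 \cdot 5}{9} = 4 + \frac{\sqrt{6} \left(- \frac{1}{8}\right) + 5}{9} = 4 + \frac{- \frac{\sqrt{6}}{8} + 5}{9} = 4 + \frac{5 - \frac{\sqrt{6}}{8}}{9} = 4 + \left(\frac{5}{9} - \frac{\sqrt{6}}{72}\right) = \frac{41}{9} - \frac{\sqrt{6}}{72} \approx 4.5215$)
$329 + r{\left(-9,T \right)} V = 329 + 0 \left(1 + 0 \left(-9\right)\right) \left(\frac{41}{9} - \frac{\sqrt{6}}{72}\right) = 329 + 0 \left(1 + 0\right) \left(\frac{41}{9} - \frac{\sqrt{6}}{72}\right) = 329 + 0 \cdot 1 \left(\frac{41}{9} - \frac{\sqrt{6}}{72}\right) = 329 + 0 \left(\frac{41}{9} - \frac{\sqrt{6}}{72}\right) = 329 + 0 = 329$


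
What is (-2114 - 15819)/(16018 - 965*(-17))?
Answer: -17933/32423 ≈ -0.55309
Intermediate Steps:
(-2114 - 15819)/(16018 - 965*(-17)) = -17933/(16018 + 16405) = -17933/32423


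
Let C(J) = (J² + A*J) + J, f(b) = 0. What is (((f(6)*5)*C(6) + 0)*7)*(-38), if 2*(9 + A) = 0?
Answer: 0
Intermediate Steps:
A = -9 (A = -9 + (½)*0 = -9 + 0 = -9)
C(J) = J² - 8*J (C(J) = (J² - 9*J) + J = J² - 8*J)
(((f(6)*5)*C(6) + 0)*7)*(-38) = (((0*5)*(6*(-8 + 6)) + 0)*7)*(-38) = ((0*(6*(-2)) + 0)*7)*(-38) = ((0*(-12) + 0)*7)*(-38) = ((0 + 0)*7)*(-38) = (0*7)*(-38) = 0*(-38) = 0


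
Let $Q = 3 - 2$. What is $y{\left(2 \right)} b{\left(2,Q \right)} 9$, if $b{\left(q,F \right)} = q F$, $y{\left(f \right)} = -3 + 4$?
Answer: $18$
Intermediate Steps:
$y{\left(f \right)} = 1$
$Q = 1$
$b{\left(q,F \right)} = F q$
$y{\left(2 \right)} b{\left(2,Q \right)} 9 = 1 \cdot 1 \cdot 2 \cdot 9 = 1 \cdot 2 \cdot 9 = 2 \cdot 9 = 18$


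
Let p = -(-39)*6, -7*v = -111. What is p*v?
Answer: 25974/7 ≈ 3710.6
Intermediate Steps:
v = 111/7 (v = -1/7*(-111) = 111/7 ≈ 15.857)
p = 234 (p = -1*(-234) = 234)
p*v = 234*(111/7) = 25974/7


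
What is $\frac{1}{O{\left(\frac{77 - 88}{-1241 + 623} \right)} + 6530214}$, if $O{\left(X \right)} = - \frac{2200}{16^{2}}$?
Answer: $\frac{32}{208966573} \approx 1.5313 \cdot 10^{-7}$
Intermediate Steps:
$O{\left(X \right)} = - \frac{275}{32}$ ($O{\left(X \right)} = - \frac{2200}{256} = \left(-2200\right) \frac{1}{256} = - \frac{275}{32}$)
$\frac{1}{O{\left(\frac{77 - 88}{-1241 + 623} \right)} + 6530214} = \frac{1}{- \frac{275}{32} + 6530214} = \frac{1}{\frac{208966573}{32}} = \frac{32}{208966573}$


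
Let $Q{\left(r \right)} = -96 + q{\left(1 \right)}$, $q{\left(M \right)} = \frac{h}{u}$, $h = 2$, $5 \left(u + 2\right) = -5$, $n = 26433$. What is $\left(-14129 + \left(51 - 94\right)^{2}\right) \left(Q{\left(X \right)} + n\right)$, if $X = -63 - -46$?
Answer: $- \frac{970230520}{3} \approx -3.2341 \cdot 10^{8}$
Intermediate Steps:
$u = -3$ ($u = -2 + \frac{1}{5} \left(-5\right) = -2 - 1 = -3$)
$X = -17$ ($X = -63 + 46 = -17$)
$q{\left(M \right)} = - \frac{2}{3}$ ($q{\left(M \right)} = \frac{2}{-3} = 2 \left(- \frac{1}{3}\right) = - \frac{2}{3}$)
$Q{\left(r \right)} = - \frac{290}{3}$ ($Q{\left(r \right)} = -96 - \frac{2}{3} = - \frac{290}{3}$)
$\left(-14129 + \left(51 - 94\right)^{2}\right) \left(Q{\left(X \right)} + n\right) = \left(-14129 + \left(51 - 94\right)^{2}\right) \left(- \frac{290}{3} + 26433\right) = \left(-14129 + \left(-43\right)^{2}\right) \frac{79009}{3} = \left(-14129 + 1849\right) \frac{79009}{3} = \left(-12280\right) \frac{79009}{3} = - \frac{970230520}{3}$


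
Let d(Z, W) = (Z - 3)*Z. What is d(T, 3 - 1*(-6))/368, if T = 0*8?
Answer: 0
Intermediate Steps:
T = 0
d(Z, W) = Z*(-3 + Z) (d(Z, W) = (-3 + Z)*Z = Z*(-3 + Z))
d(T, 3 - 1*(-6))/368 = (0*(-3 + 0))/368 = (0*(-3))*(1/368) = 0*(1/368) = 0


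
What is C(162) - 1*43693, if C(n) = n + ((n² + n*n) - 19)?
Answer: 8938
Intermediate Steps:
C(n) = -19 + n + 2*n² (C(n) = n + ((n² + n²) - 19) = n + (2*n² - 19) = n + (-19 + 2*n²) = -19 + n + 2*n²)
C(162) - 1*43693 = (-19 + 162 + 2*162²) - 1*43693 = (-19 + 162 + 2*26244) - 43693 = (-19 + 162 + 52488) - 43693 = 52631 - 43693 = 8938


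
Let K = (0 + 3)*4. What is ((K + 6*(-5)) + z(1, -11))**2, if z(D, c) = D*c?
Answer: 841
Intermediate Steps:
K = 12 (K = 3*4 = 12)
((K + 6*(-5)) + z(1, -11))**2 = ((12 + 6*(-5)) + 1*(-11))**2 = ((12 - 30) - 11)**2 = (-18 - 11)**2 = (-29)**2 = 841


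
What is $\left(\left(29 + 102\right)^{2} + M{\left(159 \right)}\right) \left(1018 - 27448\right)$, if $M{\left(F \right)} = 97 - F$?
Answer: $-451926570$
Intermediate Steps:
$\left(\left(29 + 102\right)^{2} + M{\left(159 \right)}\right) \left(1018 - 27448\right) = \left(\left(29 + 102\right)^{2} + \left(97 - 159\right)\right) \left(1018 - 27448\right) = \left(131^{2} + \left(97 - 159\right)\right) \left(-26430\right) = \left(17161 - 62\right) \left(-26430\right) = 17099 \left(-26430\right) = -451926570$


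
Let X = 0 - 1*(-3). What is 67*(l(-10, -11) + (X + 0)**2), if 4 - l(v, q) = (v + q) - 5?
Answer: 2613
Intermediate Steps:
l(v, q) = 9 - q - v (l(v, q) = 4 - ((v + q) - 5) = 4 - ((q + v) - 5) = 4 - (-5 + q + v) = 4 + (5 - q - v) = 9 - q - v)
X = 3 (X = 0 + 3 = 3)
67*(l(-10, -11) + (X + 0)**2) = 67*((9 - 1*(-11) - 1*(-10)) + (3 + 0)**2) = 67*((9 + 11 + 10) + 3**2) = 67*(30 + 9) = 67*39 = 2613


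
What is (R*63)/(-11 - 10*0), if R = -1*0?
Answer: 0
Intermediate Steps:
R = 0
(R*63)/(-11 - 10*0) = (0*63)/(-11 - 10*0) = 0/(-11 + 0) = 0/(-11) = 0*(-1/11) = 0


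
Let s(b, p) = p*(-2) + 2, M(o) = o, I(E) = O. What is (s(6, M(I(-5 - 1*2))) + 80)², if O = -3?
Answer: 7744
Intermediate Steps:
I(E) = -3
s(b, p) = 2 - 2*p (s(b, p) = -2*p + 2 = 2 - 2*p)
(s(6, M(I(-5 - 1*2))) + 80)² = ((2 - 2*(-3)) + 80)² = ((2 + 6) + 80)² = (8 + 80)² = 88² = 7744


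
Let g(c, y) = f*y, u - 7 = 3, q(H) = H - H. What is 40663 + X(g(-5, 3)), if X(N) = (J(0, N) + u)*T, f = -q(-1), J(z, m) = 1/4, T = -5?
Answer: 162447/4 ≈ 40612.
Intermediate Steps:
q(H) = 0
u = 10 (u = 7 + 3 = 10)
J(z, m) = 1/4
f = 0 (f = -1*0 = 0)
g(c, y) = 0 (g(c, y) = 0*y = 0)
X(N) = -205/4 (X(N) = (1/4 + 10)*(-5) = (41/4)*(-5) = -205/4)
40663 + X(g(-5, 3)) = 40663 - 205/4 = 162447/4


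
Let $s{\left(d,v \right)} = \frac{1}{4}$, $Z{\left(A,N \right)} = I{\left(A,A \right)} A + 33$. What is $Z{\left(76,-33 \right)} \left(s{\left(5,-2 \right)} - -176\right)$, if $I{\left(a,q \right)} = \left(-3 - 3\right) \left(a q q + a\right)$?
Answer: $- \frac{141146413695}{4} \approx -3.5287 \cdot 10^{10}$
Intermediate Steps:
$I{\left(a,q \right)} = - 6 a - 6 a q^{2}$ ($I{\left(a,q \right)} = - 6 \left(a q^{2} + a\right) = - 6 \left(a + a q^{2}\right) = - 6 a - 6 a q^{2}$)
$Z{\left(A,N \right)} = 33 - 6 A^{2} \left(1 + A^{2}\right)$ ($Z{\left(A,N \right)} = - 6 A \left(1 + A^{2}\right) A + 33 = - 6 A^{2} \left(1 + A^{2}\right) + 33 = 33 - 6 A^{2} \left(1 + A^{2}\right)$)
$s{\left(d,v \right)} = \frac{1}{4}$
$Z{\left(76,-33 \right)} \left(s{\left(5,-2 \right)} - -176\right) = \left(33 - 6 \cdot 76^{2} - 6 \cdot 76^{4}\right) \left(\frac{1}{4} - -176\right) = \left(33 - 34656 - 200173056\right) \left(\frac{1}{4} + 176\right) = \left(33 - 34656 - 200173056\right) \frac{705}{4} = \left(-200207679\right) \frac{705}{4} = - \frac{141146413695}{4}$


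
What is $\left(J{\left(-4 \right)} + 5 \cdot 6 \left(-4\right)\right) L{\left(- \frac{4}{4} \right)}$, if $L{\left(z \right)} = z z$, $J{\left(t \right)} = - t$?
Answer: $-116$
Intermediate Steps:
$L{\left(z \right)} = z^{2}$
$\left(J{\left(-4 \right)} + 5 \cdot 6 \left(-4\right)\right) L{\left(- \frac{4}{4} \right)} = \left(\left(-1\right) \left(-4\right) + 5 \cdot 6 \left(-4\right)\right) \left(- \frac{4}{4}\right)^{2} = \left(4 + 30 \left(-4\right)\right) \left(\left(-4\right) \frac{1}{4}\right)^{2} = \left(4 - 120\right) \left(-1\right)^{2} = \left(-116\right) 1 = -116$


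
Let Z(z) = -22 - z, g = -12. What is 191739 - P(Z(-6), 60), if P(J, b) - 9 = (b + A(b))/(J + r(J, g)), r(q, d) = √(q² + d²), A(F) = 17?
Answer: 766843/4 ≈ 1.9171e+5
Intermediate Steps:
r(q, d) = √(d² + q²)
P(J, b) = 9 + (17 + b)/(J + √(144 + J²)) (P(J, b) = 9 + (b + 17)/(J + √((-12)² + J²)) = 9 + (17 + b)/(J + √(144 + J²)))
191739 - P(Z(-6), 60) = 191739 - (17 + 60 + 9*(-22 - 1*(-6)) + 9*√(144 + (-22 - 1*(-6))²))/((-22 - 1*(-6)) + √(144 + (-22 - 1*(-6))²)) = 191739 - (17 + 60 + 9*(-22 + 6) + 9*√(144 + (-22 + 6)²))/((-22 + 6) + √(144 + (-22 + 6)²)) = 191739 - (17 + 60 + 9*(-16) + 9*√(144 + (-16)²))/(-16 + √(144 + (-16)²)) = 191739 - (17 + 60 - 144 + 9*√(144 + 256))/(-16 + √(144 + 256)) = 191739 - (17 + 60 - 144 + 9*√400)/(-16 + √400) = 191739 - (17 + 60 - 144 + 9*20)/(-16 + 20) = 191739 - (17 + 60 - 144 + 180)/4 = 191739 - 113/4 = 766843/4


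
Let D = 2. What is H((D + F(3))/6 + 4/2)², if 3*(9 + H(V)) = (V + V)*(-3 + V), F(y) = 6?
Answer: 49729/729 ≈ 68.215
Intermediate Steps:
H(V) = -9 + 2*V*(-3 + V)/3 (H(V) = -9 + ((V + V)*(-3 + V))/3 = -9 + ((2*V)*(-3 + V))/3 = -9 + (2*V*(-3 + V))/3 = -9 + 2*V*(-3 + V)/3)
H((D + F(3))/6 + 4/2)² = (-9 - 2*((2 + 6)/6 + 4/2) + 2*((2 + 6)/6 + 4/2)²/3)² = (-9 - 2*(8*(⅙) + 4*(½)) + 2*(8*(⅙) + 4*(½))²/3)² = (-9 - 2*(4/3 + 2) + 2*(4/3 + 2)²/3)² = (-9 - 2*10/3 + 2*(10/3)²/3)² = (-9 - 20/3 + (⅔)*(100/9))² = (-9 - 20/3 + 200/27)² = (-223/27)² = 49729/729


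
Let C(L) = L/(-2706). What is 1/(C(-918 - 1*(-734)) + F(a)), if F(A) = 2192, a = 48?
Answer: 1353/2965868 ≈ 0.00045619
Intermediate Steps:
C(L) = -L/2706 (C(L) = L*(-1/2706) = -L/2706)
1/(C(-918 - 1*(-734)) + F(a)) = 1/(-(-918 - 1*(-734))/2706 + 2192) = 1/(-(-918 + 734)/2706 + 2192) = 1/(-1/2706*(-184) + 2192) = 1/(92/1353 + 2192) = 1/(2965868/1353) = 1353/2965868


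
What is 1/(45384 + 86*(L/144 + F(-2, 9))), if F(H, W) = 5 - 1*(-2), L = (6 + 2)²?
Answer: 9/414218 ≈ 2.1728e-5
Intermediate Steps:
L = 64 (L = 8² = 64)
F(H, W) = 7 (F(H, W) = 5 + 2 = 7)
1/(45384 + 86*(L/144 + F(-2, 9))) = 1/(45384 + 86*(64/144 + 7)) = 1/(45384 + 86*(64*(1/144) + 7)) = 1/(45384 + 86*(4/9 + 7)) = 1/(45384 + 86*(67/9)) = 1/(45384 + 5762/9) = 1/(414218/9) = 9/414218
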